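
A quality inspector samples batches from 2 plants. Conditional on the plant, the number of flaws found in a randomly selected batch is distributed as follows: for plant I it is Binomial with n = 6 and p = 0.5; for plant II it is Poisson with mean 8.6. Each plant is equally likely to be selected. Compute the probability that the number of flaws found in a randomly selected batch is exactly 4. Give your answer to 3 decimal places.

Conditional on each plant, P(X = 4): I: 0.234375; II: 0.0419614.
By total probability, P(X = 4) = 0.5·0.234375 + 0.5·0.0419614 = 0.138168.

0.138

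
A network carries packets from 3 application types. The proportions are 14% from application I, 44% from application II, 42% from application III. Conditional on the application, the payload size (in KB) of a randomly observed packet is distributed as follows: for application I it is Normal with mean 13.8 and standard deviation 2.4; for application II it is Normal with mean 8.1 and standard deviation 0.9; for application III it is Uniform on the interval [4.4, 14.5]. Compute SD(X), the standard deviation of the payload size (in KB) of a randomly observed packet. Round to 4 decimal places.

2.8608

Per component, I: μ=13.8, E[X²]=196.2; II: μ=8.1, E[X²]=66.42; III: μ=9.45, E[X²]=97.8033.
E[X] = 0.14·13.8 + 0.44·8.1 + 0.42·9.45 = 9.465.
E[X²] = 0.14·196.2 + 0.44·66.42 + 0.42·97.8033 = 97.7702.
Var(X) = E[X²] − (E[X])² = 97.7702 − 89.5862 = 8.18397.
SD(X) = √8.18397 = 2.86076.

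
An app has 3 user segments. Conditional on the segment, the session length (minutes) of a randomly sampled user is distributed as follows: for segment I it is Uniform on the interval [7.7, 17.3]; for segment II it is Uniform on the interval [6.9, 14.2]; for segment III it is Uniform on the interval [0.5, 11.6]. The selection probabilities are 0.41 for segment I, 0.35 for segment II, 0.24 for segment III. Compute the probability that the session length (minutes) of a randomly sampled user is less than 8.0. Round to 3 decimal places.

Conditional on each segment, P(X < 8.0): I: 0.03125; II: 0.150685; III: 0.675676.
By total probability, P(X < 8.0) = 0.41·0.03125 + 0.35·0.150685 + 0.24·0.675676 = 0.227714.

0.228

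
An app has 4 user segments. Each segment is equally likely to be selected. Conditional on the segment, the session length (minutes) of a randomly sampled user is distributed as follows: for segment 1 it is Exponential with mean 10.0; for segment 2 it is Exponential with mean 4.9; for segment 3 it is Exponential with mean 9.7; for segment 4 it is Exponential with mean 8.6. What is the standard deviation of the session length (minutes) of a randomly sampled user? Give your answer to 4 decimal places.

Per component, 1: μ=10, E[X²]=200; 2: μ=4.9, E[X²]=48.02; 3: μ=9.7, E[X²]=188.18; 4: μ=8.6, E[X²]=147.92.
E[X] = 0.25·10 + 0.25·4.9 + 0.25·9.7 + 0.25·8.6 = 8.3.
E[X²] = 0.25·200 + 0.25·48.02 + 0.25·188.18 + 0.25·147.92 = 146.03.
Var(X) = E[X²] − (E[X])² = 146.03 − 68.89 = 77.14.
SD(X) = √77.14 = 8.78294.

8.7829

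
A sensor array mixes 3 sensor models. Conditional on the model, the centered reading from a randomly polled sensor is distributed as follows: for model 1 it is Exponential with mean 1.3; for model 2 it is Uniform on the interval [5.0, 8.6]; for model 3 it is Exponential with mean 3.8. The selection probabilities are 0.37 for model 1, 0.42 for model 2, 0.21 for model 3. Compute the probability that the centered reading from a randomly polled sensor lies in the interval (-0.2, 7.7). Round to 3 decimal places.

0.866

Conditional on each model, P(-0.2 < X < 7.7): 1: 0.997323; 2: 0.75; 3: 0.86818.
By total probability, P(-0.2 < X < 7.7) = 0.37·0.997323 + 0.42·0.75 + 0.21·0.86818 = 0.866327.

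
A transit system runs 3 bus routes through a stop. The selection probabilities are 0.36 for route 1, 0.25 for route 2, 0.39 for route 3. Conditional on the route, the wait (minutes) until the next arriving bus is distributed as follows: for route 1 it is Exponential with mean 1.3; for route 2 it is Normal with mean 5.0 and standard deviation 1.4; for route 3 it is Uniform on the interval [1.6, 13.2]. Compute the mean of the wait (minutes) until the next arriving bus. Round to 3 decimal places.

4.604

Component means — 1: 1.3; 2: 5; 3: 7.4.
E[X] = 0.36·1.3 + 0.25·5 + 0.39·7.4 = 4.604.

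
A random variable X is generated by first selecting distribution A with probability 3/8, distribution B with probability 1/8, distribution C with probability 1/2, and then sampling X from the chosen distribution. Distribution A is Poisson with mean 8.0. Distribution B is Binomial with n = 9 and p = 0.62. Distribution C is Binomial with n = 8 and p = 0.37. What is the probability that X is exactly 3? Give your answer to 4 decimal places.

0.1590

Conditional on each component, P(X = 3): A: 0.0286261; B: 0.0602776; C: 0.281511.
By total probability, P(X = 3) = 0.375·0.0286261 + 0.125·0.0602776 + 0.5·0.281511 = 0.159025.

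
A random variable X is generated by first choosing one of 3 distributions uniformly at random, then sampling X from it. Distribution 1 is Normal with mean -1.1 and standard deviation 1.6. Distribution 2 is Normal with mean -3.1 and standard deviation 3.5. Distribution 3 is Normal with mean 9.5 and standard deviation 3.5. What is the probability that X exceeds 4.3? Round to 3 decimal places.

Conditional on each component, P(X > 4.3): 1: 0.000369078; 2: 0.0172454; 3: 0.931323.
By total probability, P(X > 4.3) = 0.333333·0.000369078 + 0.333333·0.0172454 + 0.333333·0.931323 = 0.316312.

0.316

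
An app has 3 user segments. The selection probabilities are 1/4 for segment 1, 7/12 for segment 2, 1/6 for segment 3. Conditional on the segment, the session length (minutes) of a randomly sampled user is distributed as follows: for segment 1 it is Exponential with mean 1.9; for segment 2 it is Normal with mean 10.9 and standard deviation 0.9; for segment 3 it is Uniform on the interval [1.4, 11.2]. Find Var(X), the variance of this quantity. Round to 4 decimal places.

17.3853

Per component, 1: μ=1.9, E[X²]=7.22; 2: μ=10.9, E[X²]=119.62; 3: μ=6.3, E[X²]=47.6933.
E[X] = 0.25·1.9 + 0.583333·10.9 + 0.166667·6.3 = 7.88333.
E[X²] = 0.25·7.22 + 0.583333·119.62 + 0.166667·47.6933 = 79.5322.
Var(X) = E[X²] − (E[X])² = 79.5322 − 62.1469 = 17.3853.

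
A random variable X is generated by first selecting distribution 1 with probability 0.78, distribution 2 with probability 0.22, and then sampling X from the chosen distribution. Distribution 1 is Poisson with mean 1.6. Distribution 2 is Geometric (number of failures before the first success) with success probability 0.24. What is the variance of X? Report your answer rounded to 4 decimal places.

4.5720

Per component, 1: μ=1.6, E[X²]=4.16; 2: μ=3.16667, E[X²]=23.2222.
E[X] = 0.78·1.6 + 0.22·3.16667 = 1.94467.
E[X²] = 0.78·4.16 + 0.22·23.2222 = 8.35369.
Var(X) = E[X²] − (E[X])² = 8.35369 − 3.78173 = 4.57196.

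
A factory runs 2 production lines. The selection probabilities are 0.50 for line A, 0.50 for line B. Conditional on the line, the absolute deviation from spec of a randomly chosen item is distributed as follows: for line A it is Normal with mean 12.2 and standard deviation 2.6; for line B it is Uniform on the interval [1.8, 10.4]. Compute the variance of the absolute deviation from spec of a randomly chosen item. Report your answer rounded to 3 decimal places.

15.764

Per component, A: μ=12.2, E[X²]=155.6; B: μ=6.1, E[X²]=43.3733.
E[X] = 0.5·12.2 + 0.5·6.1 = 9.15.
E[X²] = 0.5·155.6 + 0.5·43.3733 = 99.4867.
Var(X) = E[X²] − (E[X])² = 99.4867 − 83.7225 = 15.7642.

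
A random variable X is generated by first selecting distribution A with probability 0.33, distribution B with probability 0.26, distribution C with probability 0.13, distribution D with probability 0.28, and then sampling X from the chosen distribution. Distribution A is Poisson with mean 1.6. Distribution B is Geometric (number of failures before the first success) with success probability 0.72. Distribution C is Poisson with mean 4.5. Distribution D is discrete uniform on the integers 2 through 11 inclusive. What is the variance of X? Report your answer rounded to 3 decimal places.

Per component, A: μ=1.6, E[X²]=4.16; B: μ=0.388889, E[X²]=0.691358; C: μ=4.5, E[X²]=24.75; D: μ=6.5, E[X²]=50.5.
E[X] = 0.33·1.6 + 0.26·0.388889 + 0.13·4.5 + 0.28·6.5 = 3.03411.
E[X²] = 0.33·4.16 + 0.26·0.691358 + 0.13·24.75 + 0.28·50.5 = 18.9101.
Var(X) = E[X²] − (E[X])² = 18.9101 − 9.20583 = 9.70422.

9.704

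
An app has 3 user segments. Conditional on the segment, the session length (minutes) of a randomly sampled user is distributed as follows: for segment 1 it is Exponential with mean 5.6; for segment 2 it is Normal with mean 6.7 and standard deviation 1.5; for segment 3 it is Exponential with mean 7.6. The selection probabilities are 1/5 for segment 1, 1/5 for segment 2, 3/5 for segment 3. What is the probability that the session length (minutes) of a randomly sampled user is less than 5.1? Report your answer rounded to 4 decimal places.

Conditional on each segment, P(X < 5.1): 1: 0.597763; 2: 0.143061; 3: 0.48883.
By total probability, P(X < 5.1) = 0.2·0.597763 + 0.2·0.143061 + 0.6·0.48883 = 0.441463.

0.4415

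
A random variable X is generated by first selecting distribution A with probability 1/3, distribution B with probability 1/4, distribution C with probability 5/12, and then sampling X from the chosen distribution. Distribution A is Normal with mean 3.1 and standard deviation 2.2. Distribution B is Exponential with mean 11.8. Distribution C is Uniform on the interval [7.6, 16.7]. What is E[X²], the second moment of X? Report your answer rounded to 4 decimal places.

For each component E[X²] = Var + (mean)², giving A: 14.45; B: 278.48; C: 154.523.
Overall E[X²] = 0.333333·14.45 + 0.25·278.48 + 0.416667·154.523 = 138.821.

138.8214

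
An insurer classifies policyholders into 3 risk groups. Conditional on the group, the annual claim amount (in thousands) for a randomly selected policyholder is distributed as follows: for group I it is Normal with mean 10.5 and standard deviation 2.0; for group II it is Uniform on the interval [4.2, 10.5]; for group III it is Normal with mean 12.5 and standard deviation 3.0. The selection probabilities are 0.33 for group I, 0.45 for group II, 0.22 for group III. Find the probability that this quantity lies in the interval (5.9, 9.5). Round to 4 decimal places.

0.3873

Conditional on each group, P(5.9 < X < 9.5): I: 0.297813; II: 0.571429; III: 0.144752.
By total probability, P(5.9 < X < 9.5) = 0.33·0.297813 + 0.45·0.571429 + 0.22·0.144752 = 0.387267.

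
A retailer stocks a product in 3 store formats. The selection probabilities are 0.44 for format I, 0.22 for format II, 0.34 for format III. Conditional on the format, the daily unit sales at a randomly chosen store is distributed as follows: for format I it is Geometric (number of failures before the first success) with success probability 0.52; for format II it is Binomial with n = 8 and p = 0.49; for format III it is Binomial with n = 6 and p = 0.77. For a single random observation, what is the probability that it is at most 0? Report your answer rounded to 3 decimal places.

0.230

Conditional on each format, P(X ≤ 0): I: 0.52; II: 0.00457679; III: 0.000148036.
By total probability, P(X ≤ 0) = 0.44·0.52 + 0.22·0.00457679 + 0.34·0.000148036 = 0.229857.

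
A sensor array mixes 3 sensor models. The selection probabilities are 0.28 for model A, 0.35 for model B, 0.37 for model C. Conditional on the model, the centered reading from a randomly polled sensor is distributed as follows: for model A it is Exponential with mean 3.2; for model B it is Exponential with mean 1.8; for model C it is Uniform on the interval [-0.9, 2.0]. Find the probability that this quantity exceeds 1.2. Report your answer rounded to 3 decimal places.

0.474

Conditional on each model, P(X > 1.2): A: 0.687289; B: 0.513417; C: 0.275862.
By total probability, P(X > 1.2) = 0.28·0.687289 + 0.35·0.513417 + 0.37·0.275862 = 0.474206.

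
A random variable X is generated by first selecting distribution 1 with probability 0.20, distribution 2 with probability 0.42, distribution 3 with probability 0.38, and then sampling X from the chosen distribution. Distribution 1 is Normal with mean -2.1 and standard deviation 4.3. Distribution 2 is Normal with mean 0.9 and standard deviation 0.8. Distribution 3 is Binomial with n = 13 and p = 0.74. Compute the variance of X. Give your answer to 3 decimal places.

Per component, 1: μ=-2.1, E[X²]=22.9; 2: μ=0.9, E[X²]=1.45; 3: μ=9.62, E[X²]=95.0456.
E[X] = 0.2·-2.1 + 0.42·0.9 + 0.38·9.62 = 3.6136.
E[X²] = 0.2·22.9 + 0.42·1.45 + 0.38·95.0456 = 41.3063.
Var(X) = E[X²] − (E[X])² = 41.3063 − 13.0581 = 28.2482.

28.248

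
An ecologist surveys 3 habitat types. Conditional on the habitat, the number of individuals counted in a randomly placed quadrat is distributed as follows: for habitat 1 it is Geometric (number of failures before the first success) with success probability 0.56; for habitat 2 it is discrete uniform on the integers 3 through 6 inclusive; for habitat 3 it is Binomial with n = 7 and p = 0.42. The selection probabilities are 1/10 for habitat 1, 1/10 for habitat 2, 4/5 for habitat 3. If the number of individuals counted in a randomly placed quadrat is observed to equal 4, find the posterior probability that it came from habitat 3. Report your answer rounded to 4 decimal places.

Likelihoods P(X=4 | ·): 1: 0.0209893; 2: 0.25; 3: 0.212495.
Posterior ∝ prior × likelihood. Numerator for 3: 0.8·0.212495 = 0.169996.
Normalizing constant: 0.1·0.0209893 + 0.1·0.25 + 0.8·0.212495 = 0.197095.
P(3 | observation) = 0.169996 / 0.197095 = 0.862508.

0.8625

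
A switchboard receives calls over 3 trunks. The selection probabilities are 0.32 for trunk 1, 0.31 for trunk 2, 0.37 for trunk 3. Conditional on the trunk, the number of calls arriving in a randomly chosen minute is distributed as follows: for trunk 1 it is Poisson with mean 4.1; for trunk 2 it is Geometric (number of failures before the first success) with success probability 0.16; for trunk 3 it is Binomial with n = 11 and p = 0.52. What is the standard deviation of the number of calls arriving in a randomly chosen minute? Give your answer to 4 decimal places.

Per component, 1: μ=4.1, E[X²]=20.91; 2: μ=5.25, E[X²]=60.375; 3: μ=5.72, E[X²]=35.464.
E[X] = 0.32·4.1 + 0.31·5.25 + 0.37·5.72 = 5.0559.
E[X²] = 0.32·20.91 + 0.31·60.375 + 0.37·35.464 = 38.5291.
Var(X) = E[X²] − (E[X])² = 38.5291 − 25.5621 = 12.967.
SD(X) = √12.967 = 3.60097.

3.6010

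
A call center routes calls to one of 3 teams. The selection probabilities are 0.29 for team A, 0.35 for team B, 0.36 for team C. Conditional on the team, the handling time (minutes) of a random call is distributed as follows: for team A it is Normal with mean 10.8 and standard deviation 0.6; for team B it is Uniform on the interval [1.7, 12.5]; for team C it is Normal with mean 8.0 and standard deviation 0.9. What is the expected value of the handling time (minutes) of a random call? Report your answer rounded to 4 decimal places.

Component means — A: 10.8; B: 7.1; C: 8.
E[X] = 0.29·10.8 + 0.35·7.1 + 0.36·8 = 8.497.

8.4970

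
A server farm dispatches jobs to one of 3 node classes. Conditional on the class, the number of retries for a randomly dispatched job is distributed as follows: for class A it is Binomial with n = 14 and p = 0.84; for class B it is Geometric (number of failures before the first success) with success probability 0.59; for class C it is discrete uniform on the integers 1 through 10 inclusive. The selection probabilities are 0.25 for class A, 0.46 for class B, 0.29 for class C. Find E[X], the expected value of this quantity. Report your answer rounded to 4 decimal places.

4.8547

Component means — A: 11.76; B: 0.694915; C: 5.5.
E[X] = 0.25·11.76 + 0.46·0.694915 + 0.29·5.5 = 4.85466.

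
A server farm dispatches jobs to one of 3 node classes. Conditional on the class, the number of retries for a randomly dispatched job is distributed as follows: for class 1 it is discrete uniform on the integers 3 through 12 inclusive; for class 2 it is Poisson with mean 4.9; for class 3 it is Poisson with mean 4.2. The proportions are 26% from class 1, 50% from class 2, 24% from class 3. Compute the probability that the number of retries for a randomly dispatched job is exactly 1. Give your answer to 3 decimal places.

Conditional on each class, P(X = 1): 1: 0; 2: 0.0364883; 3: 0.0629814.
By total probability, P(X = 1) = 0.26·0 + 0.5·0.0364883 + 0.24·0.0629814 = 0.0333597.

0.033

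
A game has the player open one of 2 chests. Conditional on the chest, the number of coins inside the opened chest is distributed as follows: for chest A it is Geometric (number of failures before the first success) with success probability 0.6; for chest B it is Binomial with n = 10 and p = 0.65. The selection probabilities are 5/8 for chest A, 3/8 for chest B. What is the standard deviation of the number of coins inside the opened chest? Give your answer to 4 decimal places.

Per component, A: μ=0.666667, E[X²]=1.55556; B: μ=6.5, E[X²]=44.525.
E[X] = 0.625·0.666667 + 0.375·6.5 = 2.85417.
E[X²] = 0.625·1.55556 + 0.375·44.525 = 17.6691.
Var(X) = E[X²] − (E[X])² = 17.6691 − 8.14627 = 9.52283.
SD(X) = √9.52283 = 3.08591.

3.0859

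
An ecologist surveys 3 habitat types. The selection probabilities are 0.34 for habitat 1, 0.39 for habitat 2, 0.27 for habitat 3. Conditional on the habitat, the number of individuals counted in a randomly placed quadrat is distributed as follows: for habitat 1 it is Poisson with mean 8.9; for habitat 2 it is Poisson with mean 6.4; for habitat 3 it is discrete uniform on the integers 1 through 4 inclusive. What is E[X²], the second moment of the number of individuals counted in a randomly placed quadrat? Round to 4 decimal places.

For each component E[X²] = Var + (mean)², giving 1: 88.11; 2: 47.36; 3: 7.5.
Overall E[X²] = 0.34·88.11 + 0.39·47.36 + 0.27·7.5 = 50.4528.

50.4528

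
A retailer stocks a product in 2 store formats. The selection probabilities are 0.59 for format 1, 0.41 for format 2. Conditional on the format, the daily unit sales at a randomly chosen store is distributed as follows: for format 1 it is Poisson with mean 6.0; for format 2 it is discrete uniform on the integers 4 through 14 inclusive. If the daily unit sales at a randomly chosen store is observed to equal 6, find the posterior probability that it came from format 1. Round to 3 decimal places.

0.718

Likelihoods P(X=6 | ·): 1: 0.160623; 2: 0.0909091.
Posterior ∝ prior × likelihood. Numerator for 1: 0.59·0.160623 = 0.0947677.
Normalizing constant: 0.59·0.160623 + 0.41·0.0909091 = 0.13204.
P(1 | observation) = 0.0947677 / 0.13204 = 0.717717.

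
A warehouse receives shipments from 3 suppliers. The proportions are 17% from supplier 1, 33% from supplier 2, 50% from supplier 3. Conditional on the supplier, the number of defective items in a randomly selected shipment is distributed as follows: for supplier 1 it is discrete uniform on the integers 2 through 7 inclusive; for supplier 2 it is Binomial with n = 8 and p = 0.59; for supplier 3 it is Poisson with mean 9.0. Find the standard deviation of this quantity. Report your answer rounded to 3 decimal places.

Per component, 1: μ=4.5, E[X²]=23.1667; 2: μ=4.72, E[X²]=24.2136; 3: μ=9, E[X²]=90.
E[X] = 0.17·4.5 + 0.33·4.72 + 0.5·9 = 6.8226.
E[X²] = 0.17·23.1667 + 0.33·24.2136 + 0.5·90 = 56.9288.
Var(X) = E[X²] − (E[X])² = 56.9288 − 46.5479 = 10.381.
SD(X) = √10.381 = 3.22195.

3.222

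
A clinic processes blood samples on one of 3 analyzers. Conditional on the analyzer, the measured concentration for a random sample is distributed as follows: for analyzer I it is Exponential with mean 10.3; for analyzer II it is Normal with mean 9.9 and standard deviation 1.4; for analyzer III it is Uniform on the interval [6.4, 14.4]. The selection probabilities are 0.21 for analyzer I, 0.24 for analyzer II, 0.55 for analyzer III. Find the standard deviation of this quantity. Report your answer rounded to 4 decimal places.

5.0720

Per component, I: μ=10.3, E[X²]=212.18; II: μ=9.9, E[X²]=99.97; III: μ=10.4, E[X²]=113.493.
E[X] = 0.21·10.3 + 0.24·9.9 + 0.55·10.4 = 10.259.
E[X²] = 0.21·212.18 + 0.24·99.97 + 0.55·113.493 = 130.972.
Var(X) = E[X²] − (E[X])² = 130.972 − 105.247 = 25.7249.
SD(X) = √25.7249 = 5.07197.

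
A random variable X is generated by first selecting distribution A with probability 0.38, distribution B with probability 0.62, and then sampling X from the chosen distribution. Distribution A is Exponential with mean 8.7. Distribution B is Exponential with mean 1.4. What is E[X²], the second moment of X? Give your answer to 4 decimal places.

59.9548

For each component E[X²] = Var + (mean)², giving A: 151.38; B: 3.92.
Overall E[X²] = 0.38·151.38 + 0.62·3.92 = 59.9548.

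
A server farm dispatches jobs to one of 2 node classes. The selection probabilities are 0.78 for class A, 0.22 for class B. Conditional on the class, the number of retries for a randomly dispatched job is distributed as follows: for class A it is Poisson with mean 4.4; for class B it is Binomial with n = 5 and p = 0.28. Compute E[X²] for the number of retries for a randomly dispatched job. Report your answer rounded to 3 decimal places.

For each component E[X²] = Var + (mean)², giving A: 23.76; B: 2.968.
Overall E[X²] = 0.78·23.76 + 0.22·2.968 = 19.1858.

19.186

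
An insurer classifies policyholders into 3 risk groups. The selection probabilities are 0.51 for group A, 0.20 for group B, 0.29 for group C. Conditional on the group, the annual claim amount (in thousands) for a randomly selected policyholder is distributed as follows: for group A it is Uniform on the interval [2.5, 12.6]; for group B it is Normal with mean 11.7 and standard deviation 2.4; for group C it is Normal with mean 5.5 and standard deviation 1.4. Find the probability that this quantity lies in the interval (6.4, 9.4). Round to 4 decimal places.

0.2572

Conditional on each group, P(6.4 < X < 9.4): A: 0.29703; B: 0.155337; C: 0.257488.
By total probability, P(6.4 < X < 9.4) = 0.51·0.29703 + 0.2·0.155337 + 0.29·0.257488 = 0.257224.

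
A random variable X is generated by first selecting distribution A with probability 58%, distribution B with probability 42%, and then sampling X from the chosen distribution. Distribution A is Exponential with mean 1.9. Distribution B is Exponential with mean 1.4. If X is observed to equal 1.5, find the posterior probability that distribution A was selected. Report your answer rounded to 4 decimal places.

Likelihoods f(1.5 | ·): A: 0.238991; B: 0.244656.
Posterior ∝ prior × likelihood. Numerator for A: 0.58·0.238991 = 0.138615.
Normalizing constant: 0.58·0.238991 + 0.42·0.244656 = 0.241371.
P(A | observation) = 0.138615 / 0.241371 = 0.574283.

0.5743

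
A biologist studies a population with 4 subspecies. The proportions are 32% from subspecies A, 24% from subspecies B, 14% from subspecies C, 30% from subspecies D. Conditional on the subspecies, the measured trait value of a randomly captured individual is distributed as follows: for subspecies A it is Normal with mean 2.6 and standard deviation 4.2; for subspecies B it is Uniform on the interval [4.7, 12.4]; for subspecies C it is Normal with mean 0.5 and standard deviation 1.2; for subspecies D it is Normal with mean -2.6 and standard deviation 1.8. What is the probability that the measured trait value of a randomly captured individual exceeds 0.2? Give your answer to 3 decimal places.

Conditional on each subspecies, P(X > 0.2): A: 0.716145; B: 1; C: 0.598706; D: 0.0599069.
By total probability, P(X > 0.2) = 0.32·0.716145 + 0.24·1 + 0.14·0.598706 + 0.3·0.0599069 = 0.570957.

0.571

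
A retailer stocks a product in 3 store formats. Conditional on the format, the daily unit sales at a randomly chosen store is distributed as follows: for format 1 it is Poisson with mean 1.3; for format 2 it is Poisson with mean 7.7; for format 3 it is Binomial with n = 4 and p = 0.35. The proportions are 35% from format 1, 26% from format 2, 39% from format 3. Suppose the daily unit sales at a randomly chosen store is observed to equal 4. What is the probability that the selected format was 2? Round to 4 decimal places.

0.5006

Likelihoods P(X=4 | ·): 1: 0.0324324; 2: 0.0663261; 3: 0.0150062.
Posterior ∝ prior × likelihood. Numerator for 2: 0.26·0.0663261 = 0.0172448.
Normalizing constant: 0.35·0.0324324 + 0.26·0.0663261 + 0.39·0.0150062 = 0.0344486.
P(2 | observation) = 0.0172448 / 0.0344486 = 0.500595.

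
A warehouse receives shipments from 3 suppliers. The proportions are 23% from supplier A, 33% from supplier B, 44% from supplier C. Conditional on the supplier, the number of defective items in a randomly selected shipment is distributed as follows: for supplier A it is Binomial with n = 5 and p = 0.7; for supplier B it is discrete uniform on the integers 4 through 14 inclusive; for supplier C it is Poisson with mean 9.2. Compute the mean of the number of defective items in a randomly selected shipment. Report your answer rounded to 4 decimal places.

Component means — A: 3.5; B: 9; C: 9.2.
E[X] = 0.23·3.5 + 0.33·9 + 0.44·9.2 = 7.823.

7.8230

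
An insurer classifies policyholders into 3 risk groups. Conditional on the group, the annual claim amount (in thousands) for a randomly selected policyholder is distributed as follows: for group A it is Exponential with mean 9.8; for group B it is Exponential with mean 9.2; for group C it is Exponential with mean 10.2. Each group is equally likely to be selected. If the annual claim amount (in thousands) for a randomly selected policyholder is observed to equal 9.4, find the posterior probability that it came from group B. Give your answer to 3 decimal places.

0.334

Likelihoods f(9.4 | ·): A: 0.0391026; B: 0.039127; C: 0.0390093.
Posterior ∝ prior × likelihood. Numerator for B: 0.333333·0.039127 = 0.0130423.
Normalizing constant: 0.333333·0.0391026 + 0.333333·0.039127 + 0.333333·0.0390093 = 0.0390796.
P(B | observation) = 0.0130423 / 0.0390796 = 0.333737.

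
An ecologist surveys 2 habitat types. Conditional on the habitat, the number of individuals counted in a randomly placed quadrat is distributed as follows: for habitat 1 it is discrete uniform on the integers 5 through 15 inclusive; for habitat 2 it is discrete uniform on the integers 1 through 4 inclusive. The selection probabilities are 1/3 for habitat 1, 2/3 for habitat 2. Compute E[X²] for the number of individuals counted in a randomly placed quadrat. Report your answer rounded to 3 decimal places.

41.667

For each component E[X²] = Var + (mean)², giving 1: 110; 2: 7.5.
Overall E[X²] = 0.333333·110 + 0.666667·7.5 = 41.6667.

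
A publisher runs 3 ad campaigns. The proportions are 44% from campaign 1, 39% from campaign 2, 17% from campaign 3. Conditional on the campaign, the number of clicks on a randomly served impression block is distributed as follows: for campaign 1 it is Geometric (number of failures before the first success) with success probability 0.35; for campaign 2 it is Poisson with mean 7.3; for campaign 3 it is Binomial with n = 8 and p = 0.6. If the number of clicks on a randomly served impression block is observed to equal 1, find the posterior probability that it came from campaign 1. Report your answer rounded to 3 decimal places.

Likelihoods P(X=1 | ·): 1: 0.2275; 2: 0.00493143; 3: 0.00786432.
Posterior ∝ prior × likelihood. Numerator for 1: 0.44·0.2275 = 0.1001.
Normalizing constant: 0.44·0.2275 + 0.39·0.00493143 + 0.17·0.00786432 = 0.10336.
P(1 | observation) = 0.1001 / 0.10336 = 0.968458.

0.968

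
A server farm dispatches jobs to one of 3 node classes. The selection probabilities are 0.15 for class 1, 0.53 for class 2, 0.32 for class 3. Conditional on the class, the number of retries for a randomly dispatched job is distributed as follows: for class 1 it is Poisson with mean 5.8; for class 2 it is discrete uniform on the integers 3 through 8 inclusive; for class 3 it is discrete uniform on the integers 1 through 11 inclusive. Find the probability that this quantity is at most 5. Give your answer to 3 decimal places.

0.482

Conditional on each class, P(X ≤ 5): 1: 0.478315; 2: 0.5; 3: 0.454545.
By total probability, P(X ≤ 5) = 0.15·0.478315 + 0.53·0.5 + 0.32·0.454545 = 0.482202.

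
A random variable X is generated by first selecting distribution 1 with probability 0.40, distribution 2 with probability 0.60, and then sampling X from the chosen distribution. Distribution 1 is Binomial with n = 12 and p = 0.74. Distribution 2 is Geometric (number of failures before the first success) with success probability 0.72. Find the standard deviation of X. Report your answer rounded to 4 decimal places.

4.3071

Per component, 1: μ=8.88, E[X²]=81.1632; 2: μ=0.388889, E[X²]=0.691358.
E[X] = 0.4·8.88 + 0.6·0.388889 = 3.78533.
E[X²] = 0.4·81.1632 + 0.6·0.691358 = 32.8801.
Var(X) = E[X²] − (E[X])² = 32.8801 − 14.3287 = 18.5513.
SD(X) = √18.5513 = 4.30713.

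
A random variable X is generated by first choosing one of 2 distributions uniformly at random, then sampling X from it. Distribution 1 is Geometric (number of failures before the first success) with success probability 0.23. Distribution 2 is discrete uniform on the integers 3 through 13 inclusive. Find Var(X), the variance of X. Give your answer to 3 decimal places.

17.689

Per component, 1: μ=3.34783, E[X²]=25.7637; 2: μ=8, E[X²]=74.
E[X] = 0.5·3.34783 + 0.5·8 = 5.67391.
E[X²] = 0.5·25.7637 + 0.5·74 = 49.8819.
Var(X) = E[X²] − (E[X])² = 49.8819 − 32.1933 = 17.6886.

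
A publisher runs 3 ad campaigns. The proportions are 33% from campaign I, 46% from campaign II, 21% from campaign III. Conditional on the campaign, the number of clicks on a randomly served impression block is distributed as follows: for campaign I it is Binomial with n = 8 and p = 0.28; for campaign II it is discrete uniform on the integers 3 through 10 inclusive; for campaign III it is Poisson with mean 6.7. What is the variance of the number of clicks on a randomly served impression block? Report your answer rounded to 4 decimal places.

8.4914

Per component, I: μ=2.24, E[X²]=6.6304; II: μ=6.5, E[X²]=47.5; III: μ=6.7, E[X²]=51.59.
E[X] = 0.33·2.24 + 0.46·6.5 + 0.21·6.7 = 5.1362.
E[X²] = 0.33·6.6304 + 0.46·47.5 + 0.21·51.59 = 34.8719.
Var(X) = E[X²] − (E[X])² = 34.8719 − 26.3806 = 8.49138.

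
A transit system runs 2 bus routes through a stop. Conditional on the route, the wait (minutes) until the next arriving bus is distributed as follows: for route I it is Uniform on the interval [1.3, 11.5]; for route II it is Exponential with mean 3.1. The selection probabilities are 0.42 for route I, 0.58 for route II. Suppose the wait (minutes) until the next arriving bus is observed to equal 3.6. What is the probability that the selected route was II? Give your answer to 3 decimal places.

Likelihoods f(3.6 | ·): I: 0.0980392; II: 0.100994.
Posterior ∝ prior × likelihood. Numerator for II: 0.58·0.100994 = 0.0585766.
Normalizing constant: 0.42·0.0980392 + 0.58·0.100994 = 0.0997531.
P(II | observation) = 0.0585766 / 0.0997531 = 0.587216.

0.587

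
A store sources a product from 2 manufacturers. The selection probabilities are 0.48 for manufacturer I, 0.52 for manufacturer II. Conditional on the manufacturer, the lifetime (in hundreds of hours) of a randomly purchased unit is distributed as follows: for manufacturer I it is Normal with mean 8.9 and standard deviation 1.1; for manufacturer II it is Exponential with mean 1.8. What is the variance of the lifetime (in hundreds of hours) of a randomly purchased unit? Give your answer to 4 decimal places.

14.8479

Per component, I: μ=8.9, E[X²]=80.42; II: μ=1.8, E[X²]=6.48.
E[X] = 0.48·8.9 + 0.52·1.8 = 5.208.
E[X²] = 0.48·80.42 + 0.52·6.48 = 41.9712.
Var(X) = E[X²] − (E[X])² = 41.9712 − 27.1233 = 14.8479.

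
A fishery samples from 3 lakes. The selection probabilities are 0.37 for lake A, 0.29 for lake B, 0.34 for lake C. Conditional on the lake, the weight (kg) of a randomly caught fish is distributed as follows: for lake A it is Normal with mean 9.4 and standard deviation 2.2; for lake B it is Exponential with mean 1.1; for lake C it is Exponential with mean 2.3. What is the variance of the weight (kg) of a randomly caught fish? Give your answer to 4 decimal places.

Per component, A: μ=9.4, E[X²]=93.2; B: μ=1.1, E[X²]=2.42; C: μ=2.3, E[X²]=10.58.
E[X] = 0.37·9.4 + 0.29·1.1 + 0.34·2.3 = 4.579.
E[X²] = 0.37·93.2 + 0.29·2.42 + 0.34·10.58 = 38.783.
Var(X) = E[X²] − (E[X])² = 38.783 − 20.9672 = 17.8158.

17.8158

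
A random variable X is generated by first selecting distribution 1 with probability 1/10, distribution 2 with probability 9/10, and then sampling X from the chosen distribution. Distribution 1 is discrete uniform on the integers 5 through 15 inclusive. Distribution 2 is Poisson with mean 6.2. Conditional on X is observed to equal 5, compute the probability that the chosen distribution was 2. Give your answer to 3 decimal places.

Likelihoods P(X=5 | ·): 1: 0.0909091; 2: 0.154936.
Posterior ∝ prior × likelihood. Numerator for 2: 0.9·0.154936 = 0.139442.
Normalizing constant: 0.1·0.0909091 + 0.9·0.154936 = 0.148533.
P(2 | observation) = 0.139442 / 0.148533 = 0.938795.

0.939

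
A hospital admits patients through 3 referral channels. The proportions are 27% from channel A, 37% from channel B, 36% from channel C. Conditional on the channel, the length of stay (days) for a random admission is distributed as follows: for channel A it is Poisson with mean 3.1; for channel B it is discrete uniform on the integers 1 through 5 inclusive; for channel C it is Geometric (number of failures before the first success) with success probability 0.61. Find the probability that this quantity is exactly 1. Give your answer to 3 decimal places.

Conditional on each channel, P(X = 1): A: 0.139653; B: 0.2; C: 0.2379.
By total probability, P(X = 1) = 0.27·0.139653 + 0.37·0.2 + 0.36·0.2379 = 0.19735.

0.197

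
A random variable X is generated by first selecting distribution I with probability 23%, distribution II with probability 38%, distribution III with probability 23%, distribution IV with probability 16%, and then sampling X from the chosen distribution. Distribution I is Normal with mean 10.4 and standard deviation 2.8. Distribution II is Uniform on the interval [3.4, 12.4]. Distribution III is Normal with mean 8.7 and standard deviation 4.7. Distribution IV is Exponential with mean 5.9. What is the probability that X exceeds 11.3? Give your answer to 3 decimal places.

0.223

Conditional on each component, P(X > 11.3): I: 0.373943; II: 0.122222; III: 0.290066; IV: 0.147304.
By total probability, P(X > 11.3) = 0.23·0.373943 + 0.38·0.122222 + 0.23·0.290066 + 0.16·0.147304 = 0.222735.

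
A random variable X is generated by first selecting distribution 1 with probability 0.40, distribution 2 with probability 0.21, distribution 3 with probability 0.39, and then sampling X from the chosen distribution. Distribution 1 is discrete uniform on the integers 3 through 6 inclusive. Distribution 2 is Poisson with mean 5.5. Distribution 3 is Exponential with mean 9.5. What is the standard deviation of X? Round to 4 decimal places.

Per component, 1: μ=4.5, E[X²]=21.5; 2: μ=5.5, E[X²]=35.75; 3: μ=9.5, E[X²]=180.5.
E[X] = 0.4·4.5 + 0.21·5.5 + 0.39·9.5 = 6.66.
E[X²] = 0.4·21.5 + 0.21·35.75 + 0.39·180.5 = 86.5025.
Var(X) = E[X²] − (E[X])² = 86.5025 − 44.3556 = 42.1469.
SD(X) = √42.1469 = 6.49206.

6.4921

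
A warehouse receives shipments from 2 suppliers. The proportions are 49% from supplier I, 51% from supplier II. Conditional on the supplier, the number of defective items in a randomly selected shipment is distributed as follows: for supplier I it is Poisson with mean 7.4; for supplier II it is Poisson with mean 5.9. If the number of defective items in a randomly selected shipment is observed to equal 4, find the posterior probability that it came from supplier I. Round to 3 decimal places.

0.347

Likelihoods P(X=4 | ·): I: 0.0763724; II: 0.138312.
Posterior ∝ prior × likelihood. Numerator for I: 0.49·0.0763724 = 0.0374225.
Normalizing constant: 0.49·0.0763724 + 0.51·0.138312 = 0.107962.
P(I | observation) = 0.0374225 / 0.107962 = 0.346628.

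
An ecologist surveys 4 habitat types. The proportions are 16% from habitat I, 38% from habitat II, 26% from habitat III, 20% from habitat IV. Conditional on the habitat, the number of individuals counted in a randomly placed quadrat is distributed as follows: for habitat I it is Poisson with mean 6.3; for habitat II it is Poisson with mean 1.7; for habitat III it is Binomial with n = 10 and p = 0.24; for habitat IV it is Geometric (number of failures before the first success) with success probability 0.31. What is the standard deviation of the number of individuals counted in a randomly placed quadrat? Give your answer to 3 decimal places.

2.467

Per component, I: μ=6.3, E[X²]=45.99; II: μ=1.7, E[X²]=4.59; III: μ=2.4, E[X²]=7.584; IV: μ=2.22581, E[X²]=12.1342.
E[X] = 0.16·6.3 + 0.38·1.7 + 0.26·2.4 + 0.2·2.22581 = 2.72316.
E[X²] = 0.16·45.99 + 0.38·4.59 + 0.26·7.584 + 0.2·12.1342 = 13.5013.
Var(X) = E[X²] − (E[X])² = 13.5013 − 7.41561 = 6.08568.
SD(X) = √6.08568 = 2.46692.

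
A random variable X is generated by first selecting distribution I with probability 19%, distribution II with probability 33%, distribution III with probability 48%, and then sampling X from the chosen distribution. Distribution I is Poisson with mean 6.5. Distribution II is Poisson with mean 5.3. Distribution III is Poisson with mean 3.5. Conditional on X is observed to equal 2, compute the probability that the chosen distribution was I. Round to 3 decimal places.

0.051

Likelihoods P(X=2 | ·): I: 0.0317602; II: 0.0701069; III: 0.184959.
Posterior ∝ prior × likelihood. Numerator for I: 0.19·0.0317602 = 0.00603443.
Normalizing constant: 0.19·0.0317602 + 0.33·0.0701069 + 0.48·0.184959 = 0.11795.
P(I | observation) = 0.00603443 / 0.11795 = 0.0511609.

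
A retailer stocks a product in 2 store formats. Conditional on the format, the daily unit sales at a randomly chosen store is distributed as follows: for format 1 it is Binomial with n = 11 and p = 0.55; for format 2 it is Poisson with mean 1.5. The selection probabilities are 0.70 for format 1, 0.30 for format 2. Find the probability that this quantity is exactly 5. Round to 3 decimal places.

0.139

Conditional on each format, P(X = 5): 1: 0.193077; 2: 0.01412.
By total probability, P(X = 5) = 0.7·0.193077 + 0.3·0.01412 = 0.13939.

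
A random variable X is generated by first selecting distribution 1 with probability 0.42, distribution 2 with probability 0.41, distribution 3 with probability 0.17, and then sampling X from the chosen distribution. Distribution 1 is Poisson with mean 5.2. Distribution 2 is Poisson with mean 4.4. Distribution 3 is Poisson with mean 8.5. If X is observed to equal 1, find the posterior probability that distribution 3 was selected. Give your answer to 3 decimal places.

Likelihoods P(X=1 | ·): 1: 0.0286861; 2: 0.0540203; 3: 0.00172948.
Posterior ∝ prior × likelihood. Numerator for 3: 0.17·0.00172948 = 0.000294012.
Normalizing constant: 0.42·0.0286861 + 0.41·0.0540203 + 0.17·0.00172948 = 0.0344905.
P(3 | observation) = 0.000294012 / 0.0344905 = 0.00852443.

0.009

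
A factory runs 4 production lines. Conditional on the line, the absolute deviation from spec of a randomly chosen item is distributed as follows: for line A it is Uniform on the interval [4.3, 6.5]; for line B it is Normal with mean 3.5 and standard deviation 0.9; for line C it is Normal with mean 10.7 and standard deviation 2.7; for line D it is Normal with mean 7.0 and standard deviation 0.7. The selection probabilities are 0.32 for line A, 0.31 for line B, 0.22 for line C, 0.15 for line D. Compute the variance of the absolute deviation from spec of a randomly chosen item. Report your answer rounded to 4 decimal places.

Per component, A: μ=5.4, E[X²]=29.5633; B: μ=3.5, E[X²]=13.06; C: μ=10.7, E[X²]=121.78; D: μ=7, E[X²]=49.49.
E[X] = 0.32·5.4 + 0.31·3.5 + 0.22·10.7 + 0.15·7 = 6.217.
E[X²] = 0.32·29.5633 + 0.31·13.06 + 0.22·121.78 + 0.15·49.49 = 47.724.
Var(X) = E[X²] − (E[X])² = 47.724 − 38.6511 = 9.07288.

9.0729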